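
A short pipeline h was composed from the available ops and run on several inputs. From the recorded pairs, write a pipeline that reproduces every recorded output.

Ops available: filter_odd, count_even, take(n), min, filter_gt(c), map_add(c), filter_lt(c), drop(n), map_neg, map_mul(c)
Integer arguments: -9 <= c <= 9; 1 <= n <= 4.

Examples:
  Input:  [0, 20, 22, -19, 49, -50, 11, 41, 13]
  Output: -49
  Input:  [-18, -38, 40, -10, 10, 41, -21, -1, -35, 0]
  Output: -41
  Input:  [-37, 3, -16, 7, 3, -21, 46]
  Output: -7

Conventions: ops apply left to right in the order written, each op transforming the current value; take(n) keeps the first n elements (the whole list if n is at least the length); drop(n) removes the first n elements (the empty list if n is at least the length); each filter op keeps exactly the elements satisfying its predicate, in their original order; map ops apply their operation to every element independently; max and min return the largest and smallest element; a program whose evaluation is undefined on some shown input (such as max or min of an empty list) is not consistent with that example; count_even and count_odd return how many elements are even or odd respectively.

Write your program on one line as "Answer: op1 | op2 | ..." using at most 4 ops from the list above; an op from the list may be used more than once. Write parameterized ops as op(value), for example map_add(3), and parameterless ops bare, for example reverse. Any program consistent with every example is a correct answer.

map_neg | filter_odd | min

Check, running the answer program on each example:
  [0, 20, 22, -19, 49, -50, 11, 41, 13] -> [0, -20, -22, 19, -49, 50, -11, -41, -13] -> [19, -49, -11, -41, -13] -> -49
  [-18, -38, 40, -10, 10, 41, -21, -1, -35, 0] -> [18, 38, -40, 10, -10, -41, 21, 1, 35, 0] -> [-41, 21, 1, 35] -> -41
  [-37, 3, -16, 7, 3, -21, 46] -> [37, -3, 16, -7, -3, 21, -46] -> [37, -3, -7, -3, 21] -> -7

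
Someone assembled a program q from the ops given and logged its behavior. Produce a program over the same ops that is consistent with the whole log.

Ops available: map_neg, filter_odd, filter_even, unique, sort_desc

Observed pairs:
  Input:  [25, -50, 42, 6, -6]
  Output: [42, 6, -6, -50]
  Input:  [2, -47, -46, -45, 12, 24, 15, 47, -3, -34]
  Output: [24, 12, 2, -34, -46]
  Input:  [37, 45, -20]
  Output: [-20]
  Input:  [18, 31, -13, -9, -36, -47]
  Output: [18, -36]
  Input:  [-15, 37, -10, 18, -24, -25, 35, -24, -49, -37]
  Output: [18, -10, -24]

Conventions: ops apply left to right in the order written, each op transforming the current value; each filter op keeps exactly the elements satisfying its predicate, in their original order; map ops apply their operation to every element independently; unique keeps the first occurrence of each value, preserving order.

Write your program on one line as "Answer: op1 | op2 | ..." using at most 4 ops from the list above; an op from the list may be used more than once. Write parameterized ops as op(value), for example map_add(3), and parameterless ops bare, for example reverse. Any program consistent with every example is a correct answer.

filter_even | unique | sort_desc

Check, running the answer program on each example:
  [25, -50, 42, 6, -6] -> [-50, 42, 6, -6] -> [-50, 42, 6, -6] -> [42, 6, -6, -50]
  [2, -47, -46, -45, 12, 24, 15, 47, -3, -34] -> [2, -46, 12, 24, -34] -> [2, -46, 12, 24, -34] -> [24, 12, 2, -34, -46]
  [37, 45, -20] -> [-20] -> [-20] -> [-20]
  [18, 31, -13, -9, -36, -47] -> [18, -36] -> [18, -36] -> [18, -36]
  [-15, 37, -10, 18, -24, -25, 35, -24, -49, -37] -> [-10, 18, -24, -24] -> [-10, 18, -24] -> [18, -10, -24]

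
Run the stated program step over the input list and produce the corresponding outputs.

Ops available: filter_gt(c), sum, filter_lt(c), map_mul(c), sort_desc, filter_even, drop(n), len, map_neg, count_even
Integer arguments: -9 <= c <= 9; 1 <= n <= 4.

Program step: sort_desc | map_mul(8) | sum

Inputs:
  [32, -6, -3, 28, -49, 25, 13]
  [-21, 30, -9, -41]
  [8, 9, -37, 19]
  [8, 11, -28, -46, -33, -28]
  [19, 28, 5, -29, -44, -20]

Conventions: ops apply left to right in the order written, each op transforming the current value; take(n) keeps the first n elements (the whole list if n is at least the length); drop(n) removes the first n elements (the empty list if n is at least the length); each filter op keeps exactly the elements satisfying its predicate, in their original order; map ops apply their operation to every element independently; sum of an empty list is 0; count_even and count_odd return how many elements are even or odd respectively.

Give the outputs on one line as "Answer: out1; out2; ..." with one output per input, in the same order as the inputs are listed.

320; -328; -8; -928; -328

Execution, op by op:
  [32, -6, -3, 28, -49, 25, 13] -> [32, 28, 25, 13, -3, -6, -49] -> [256, 224, 200, 104, -24, -48, -392] -> 320
  [-21, 30, -9, -41] -> [30, -9, -21, -41] -> [240, -72, -168, -328] -> -328
  [8, 9, -37, 19] -> [19, 9, 8, -37] -> [152, 72, 64, -296] -> -8
  [8, 11, -28, -46, -33, -28] -> [11, 8, -28, -28, -33, -46] -> [88, 64, -224, -224, -264, -368] -> -928
  [19, 28, 5, -29, -44, -20] -> [28, 19, 5, -20, -29, -44] -> [224, 152, 40, -160, -232, -352] -> -328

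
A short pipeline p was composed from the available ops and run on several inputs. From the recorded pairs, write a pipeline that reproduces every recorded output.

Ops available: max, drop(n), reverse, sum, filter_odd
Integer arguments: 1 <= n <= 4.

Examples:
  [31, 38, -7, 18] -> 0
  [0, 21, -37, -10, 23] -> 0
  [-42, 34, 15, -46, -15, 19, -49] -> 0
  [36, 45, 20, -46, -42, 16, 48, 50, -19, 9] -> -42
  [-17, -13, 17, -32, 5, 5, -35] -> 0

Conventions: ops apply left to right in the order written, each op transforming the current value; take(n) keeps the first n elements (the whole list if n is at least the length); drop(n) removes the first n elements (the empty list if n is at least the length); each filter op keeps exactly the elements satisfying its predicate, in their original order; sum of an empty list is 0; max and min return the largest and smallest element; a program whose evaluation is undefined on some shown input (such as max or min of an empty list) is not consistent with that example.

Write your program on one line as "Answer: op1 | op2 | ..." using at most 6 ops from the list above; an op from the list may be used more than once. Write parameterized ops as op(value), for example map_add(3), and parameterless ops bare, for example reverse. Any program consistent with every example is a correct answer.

drop(4) | reverse | drop(1) | drop(4) | sum

Check, running the answer program on each example:
  [31, 38, -7, 18] -> [] -> [] -> [] -> [] -> 0
  [0, 21, -37, -10, 23] -> [23] -> [23] -> [] -> [] -> 0
  [-42, 34, 15, -46, -15, 19, -49] -> [-15, 19, -49] -> [-49, 19, -15] -> [19, -15] -> [] -> 0
  [36, 45, 20, -46, -42, 16, 48, 50, -19, 9] -> [-42, 16, 48, 50, -19, 9] -> [9, -19, 50, 48, 16, -42] -> [-19, 50, 48, 16, -42] -> [-42] -> -42
  [-17, -13, 17, -32, 5, 5, -35] -> [5, 5, -35] -> [-35, 5, 5] -> [5, 5] -> [] -> 0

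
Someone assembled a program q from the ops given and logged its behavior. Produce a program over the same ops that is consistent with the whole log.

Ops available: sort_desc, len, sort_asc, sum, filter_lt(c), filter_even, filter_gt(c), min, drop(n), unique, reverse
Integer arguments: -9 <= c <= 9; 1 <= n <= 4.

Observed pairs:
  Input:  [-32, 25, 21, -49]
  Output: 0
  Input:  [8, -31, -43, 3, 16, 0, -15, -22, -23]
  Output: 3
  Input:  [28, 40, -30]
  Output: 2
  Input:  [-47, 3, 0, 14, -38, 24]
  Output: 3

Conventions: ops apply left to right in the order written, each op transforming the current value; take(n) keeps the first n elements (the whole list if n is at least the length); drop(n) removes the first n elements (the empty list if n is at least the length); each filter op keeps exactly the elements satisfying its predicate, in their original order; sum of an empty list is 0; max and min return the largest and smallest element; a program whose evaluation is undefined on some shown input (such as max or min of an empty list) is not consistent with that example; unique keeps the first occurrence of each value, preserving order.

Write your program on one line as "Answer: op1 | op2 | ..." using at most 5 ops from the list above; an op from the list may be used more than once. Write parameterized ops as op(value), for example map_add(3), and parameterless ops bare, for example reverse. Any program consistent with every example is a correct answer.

filter_even | reverse | filter_gt(-8) | len

Check, running the answer program on each example:
  [-32, 25, 21, -49] -> [-32] -> [-32] -> [] -> 0
  [8, -31, -43, 3, 16, 0, -15, -22, -23] -> [8, 16, 0, -22] -> [-22, 0, 16, 8] -> [0, 16, 8] -> 3
  [28, 40, -30] -> [28, 40, -30] -> [-30, 40, 28] -> [40, 28] -> 2
  [-47, 3, 0, 14, -38, 24] -> [0, 14, -38, 24] -> [24, -38, 14, 0] -> [24, 14, 0] -> 3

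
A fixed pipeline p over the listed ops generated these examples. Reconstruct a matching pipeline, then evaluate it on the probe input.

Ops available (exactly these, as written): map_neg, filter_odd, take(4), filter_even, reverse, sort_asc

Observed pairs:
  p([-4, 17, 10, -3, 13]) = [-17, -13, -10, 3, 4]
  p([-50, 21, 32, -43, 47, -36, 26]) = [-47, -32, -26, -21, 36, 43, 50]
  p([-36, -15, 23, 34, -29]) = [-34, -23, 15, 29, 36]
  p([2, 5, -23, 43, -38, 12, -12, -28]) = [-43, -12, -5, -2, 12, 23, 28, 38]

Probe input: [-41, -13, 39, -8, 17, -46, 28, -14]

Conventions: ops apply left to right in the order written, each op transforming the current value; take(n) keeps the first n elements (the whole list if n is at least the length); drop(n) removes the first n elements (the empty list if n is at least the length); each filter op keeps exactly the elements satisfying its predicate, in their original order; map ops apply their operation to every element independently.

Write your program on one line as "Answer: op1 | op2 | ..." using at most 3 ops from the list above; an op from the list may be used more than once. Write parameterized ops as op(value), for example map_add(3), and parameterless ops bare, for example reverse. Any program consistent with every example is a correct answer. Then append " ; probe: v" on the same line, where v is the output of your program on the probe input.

map_neg | reverse | sort_asc ; probe: [-39, -28, -17, 8, 13, 14, 41, 46]

Check, running the answer program on each example:
  [-4, 17, 10, -3, 13] -> [4, -17, -10, 3, -13] -> [-13, 3, -10, -17, 4] -> [-17, -13, -10, 3, 4]
  [-50, 21, 32, -43, 47, -36, 26] -> [50, -21, -32, 43, -47, 36, -26] -> [-26, 36, -47, 43, -32, -21, 50] -> [-47, -32, -26, -21, 36, 43, 50]
  [-36, -15, 23, 34, -29] -> [36, 15, -23, -34, 29] -> [29, -34, -23, 15, 36] -> [-34, -23, 15, 29, 36]
  [2, 5, -23, 43, -38, 12, -12, -28] -> [-2, -5, 23, -43, 38, -12, 12, 28] -> [28, 12, -12, 38, -43, 23, -5, -2] -> [-43, -12, -5, -2, 12, 23, 28, 38]
  probe: [-41, -13, 39, -8, 17, -46, 28, -14] -> [41, 13, -39, 8, -17, 46, -28, 14] -> [14, -28, 46, -17, 8, -39, 13, 41] -> [-39, -28, -17, 8, 13, 14, 41, 46]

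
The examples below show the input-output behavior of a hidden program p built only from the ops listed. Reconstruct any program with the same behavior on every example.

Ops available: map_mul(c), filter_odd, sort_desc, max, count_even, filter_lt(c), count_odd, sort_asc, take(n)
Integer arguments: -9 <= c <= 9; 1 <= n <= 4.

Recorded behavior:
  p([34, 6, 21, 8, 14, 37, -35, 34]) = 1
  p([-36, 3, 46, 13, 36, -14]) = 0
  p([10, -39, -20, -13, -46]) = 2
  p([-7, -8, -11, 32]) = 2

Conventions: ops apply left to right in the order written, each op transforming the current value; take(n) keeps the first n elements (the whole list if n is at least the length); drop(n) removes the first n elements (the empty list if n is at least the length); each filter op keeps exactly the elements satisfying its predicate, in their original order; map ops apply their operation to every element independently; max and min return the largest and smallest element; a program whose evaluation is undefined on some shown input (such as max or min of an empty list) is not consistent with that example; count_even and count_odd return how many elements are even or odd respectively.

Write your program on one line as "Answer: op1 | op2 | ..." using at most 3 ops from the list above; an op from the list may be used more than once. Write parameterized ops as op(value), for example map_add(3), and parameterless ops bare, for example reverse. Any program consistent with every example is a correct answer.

sort_asc | filter_lt(-2) | count_odd

Check, running the answer program on each example:
  [34, 6, 21, 8, 14, 37, -35, 34] -> [-35, 6, 8, 14, 21, 34, 34, 37] -> [-35] -> 1
  [-36, 3, 46, 13, 36, -14] -> [-36, -14, 3, 13, 36, 46] -> [-36, -14] -> 0
  [10, -39, -20, -13, -46] -> [-46, -39, -20, -13, 10] -> [-46, -39, -20, -13] -> 2
  [-7, -8, -11, 32] -> [-11, -8, -7, 32] -> [-11, -8, -7] -> 2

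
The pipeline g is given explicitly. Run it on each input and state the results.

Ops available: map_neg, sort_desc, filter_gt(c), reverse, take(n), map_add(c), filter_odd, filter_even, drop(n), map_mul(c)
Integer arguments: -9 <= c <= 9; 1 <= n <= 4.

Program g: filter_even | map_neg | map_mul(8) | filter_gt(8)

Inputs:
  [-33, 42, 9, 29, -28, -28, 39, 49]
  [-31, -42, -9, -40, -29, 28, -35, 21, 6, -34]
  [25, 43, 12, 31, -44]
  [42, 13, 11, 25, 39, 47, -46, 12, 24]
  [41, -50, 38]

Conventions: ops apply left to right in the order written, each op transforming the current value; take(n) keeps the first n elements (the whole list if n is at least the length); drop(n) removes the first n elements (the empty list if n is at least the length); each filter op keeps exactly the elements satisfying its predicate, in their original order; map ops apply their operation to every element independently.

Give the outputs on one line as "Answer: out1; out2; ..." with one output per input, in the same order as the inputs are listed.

Execution, op by op:
  [-33, 42, 9, 29, -28, -28, 39, 49] -> [42, -28, -28] -> [-42, 28, 28] -> [-336, 224, 224] -> [224, 224]
  [-31, -42, -9, -40, -29, 28, -35, 21, 6, -34] -> [-42, -40, 28, 6, -34] -> [42, 40, -28, -6, 34] -> [336, 320, -224, -48, 272] -> [336, 320, 272]
  [25, 43, 12, 31, -44] -> [12, -44] -> [-12, 44] -> [-96, 352] -> [352]
  [42, 13, 11, 25, 39, 47, -46, 12, 24] -> [42, -46, 12, 24] -> [-42, 46, -12, -24] -> [-336, 368, -96, -192] -> [368]
  [41, -50, 38] -> [-50, 38] -> [50, -38] -> [400, -304] -> [400]

[224, 224]; [336, 320, 272]; [352]; [368]; [400]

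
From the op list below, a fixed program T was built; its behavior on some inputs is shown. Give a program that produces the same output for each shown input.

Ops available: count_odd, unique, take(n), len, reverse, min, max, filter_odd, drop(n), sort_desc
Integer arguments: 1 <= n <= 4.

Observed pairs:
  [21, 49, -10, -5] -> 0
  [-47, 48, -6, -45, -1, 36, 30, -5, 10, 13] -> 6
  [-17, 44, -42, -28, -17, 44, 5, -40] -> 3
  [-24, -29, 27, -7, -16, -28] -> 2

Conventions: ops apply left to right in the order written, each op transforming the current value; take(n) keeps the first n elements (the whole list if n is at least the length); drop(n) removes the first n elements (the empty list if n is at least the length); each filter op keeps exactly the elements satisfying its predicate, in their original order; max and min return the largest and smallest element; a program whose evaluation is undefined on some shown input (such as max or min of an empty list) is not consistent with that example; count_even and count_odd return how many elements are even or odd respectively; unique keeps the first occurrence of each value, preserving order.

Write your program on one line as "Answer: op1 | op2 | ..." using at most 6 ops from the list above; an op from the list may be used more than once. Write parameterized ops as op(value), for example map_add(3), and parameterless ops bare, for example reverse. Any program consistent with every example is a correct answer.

drop(1) | sort_desc | reverse | drop(3) | unique | len

Check, running the answer program on each example:
  [21, 49, -10, -5] -> [49, -10, -5] -> [49, -5, -10] -> [-10, -5, 49] -> [] -> [] -> 0
  [-47, 48, -6, -45, -1, 36, 30, -5, 10, 13] -> [48, -6, -45, -1, 36, 30, -5, 10, 13] -> [48, 36, 30, 13, 10, -1, -5, -6, -45] -> [-45, -6, -5, -1, 10, 13, 30, 36, 48] -> [-1, 10, 13, 30, 36, 48] -> [-1, 10, 13, 30, 36, 48] -> 6
  [-17, 44, -42, -28, -17, 44, 5, -40] -> [44, -42, -28, -17, 44, 5, -40] -> [44, 44, 5, -17, -28, -40, -42] -> [-42, -40, -28, -17, 5, 44, 44] -> [-17, 5, 44, 44] -> [-17, 5, 44] -> 3
  [-24, -29, 27, -7, -16, -28] -> [-29, 27, -7, -16, -28] -> [27, -7, -16, -28, -29] -> [-29, -28, -16, -7, 27] -> [-7, 27] -> [-7, 27] -> 2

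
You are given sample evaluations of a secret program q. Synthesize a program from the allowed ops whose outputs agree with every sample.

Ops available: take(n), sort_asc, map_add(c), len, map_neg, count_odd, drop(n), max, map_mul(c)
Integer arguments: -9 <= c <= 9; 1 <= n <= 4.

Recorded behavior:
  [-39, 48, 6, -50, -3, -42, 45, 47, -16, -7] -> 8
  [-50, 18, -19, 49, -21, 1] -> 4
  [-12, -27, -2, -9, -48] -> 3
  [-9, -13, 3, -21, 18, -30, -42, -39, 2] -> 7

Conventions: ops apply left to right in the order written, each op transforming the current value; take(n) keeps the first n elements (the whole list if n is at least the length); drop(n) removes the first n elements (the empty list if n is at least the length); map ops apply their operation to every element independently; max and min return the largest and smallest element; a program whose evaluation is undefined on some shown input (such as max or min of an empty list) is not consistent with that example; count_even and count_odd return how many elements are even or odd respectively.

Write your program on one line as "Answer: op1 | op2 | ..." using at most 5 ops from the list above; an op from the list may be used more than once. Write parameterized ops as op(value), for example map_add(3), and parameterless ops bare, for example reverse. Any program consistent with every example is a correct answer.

map_mul(9) | drop(2) | map_mul(4) | len

Check, running the answer program on each example:
  [-39, 48, 6, -50, -3, -42, 45, 47, -16, -7] -> [-351, 432, 54, -450, -27, -378, 405, 423, -144, -63] -> [54, -450, -27, -378, 405, 423, -144, -63] -> [216, -1800, -108, -1512, 1620, 1692, -576, -252] -> 8
  [-50, 18, -19, 49, -21, 1] -> [-450, 162, -171, 441, -189, 9] -> [-171, 441, -189, 9] -> [-684, 1764, -756, 36] -> 4
  [-12, -27, -2, -9, -48] -> [-108, -243, -18, -81, -432] -> [-18, -81, -432] -> [-72, -324, -1728] -> 3
  [-9, -13, 3, -21, 18, -30, -42, -39, 2] -> [-81, -117, 27, -189, 162, -270, -378, -351, 18] -> [27, -189, 162, -270, -378, -351, 18] -> [108, -756, 648, -1080, -1512, -1404, 72] -> 7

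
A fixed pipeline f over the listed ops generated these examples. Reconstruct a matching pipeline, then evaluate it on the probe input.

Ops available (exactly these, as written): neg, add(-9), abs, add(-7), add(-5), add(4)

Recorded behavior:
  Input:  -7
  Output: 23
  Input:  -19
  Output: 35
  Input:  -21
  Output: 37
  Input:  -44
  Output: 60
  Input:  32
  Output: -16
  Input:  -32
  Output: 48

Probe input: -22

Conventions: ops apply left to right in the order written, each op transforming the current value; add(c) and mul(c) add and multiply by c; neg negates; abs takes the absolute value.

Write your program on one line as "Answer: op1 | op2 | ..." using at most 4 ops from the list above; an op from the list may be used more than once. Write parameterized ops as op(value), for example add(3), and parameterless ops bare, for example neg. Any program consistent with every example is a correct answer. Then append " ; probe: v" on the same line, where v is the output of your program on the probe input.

add(-7) | add(-9) | neg ; probe: 38

Check, running the answer program on each example:
  -7 -> -14 -> -23 -> 23
  -19 -> -26 -> -35 -> 35
  -21 -> -28 -> -37 -> 37
  -44 -> -51 -> -60 -> 60
  32 -> 25 -> 16 -> -16
  -32 -> -39 -> -48 -> 48
  probe: -22 -> -29 -> -38 -> 38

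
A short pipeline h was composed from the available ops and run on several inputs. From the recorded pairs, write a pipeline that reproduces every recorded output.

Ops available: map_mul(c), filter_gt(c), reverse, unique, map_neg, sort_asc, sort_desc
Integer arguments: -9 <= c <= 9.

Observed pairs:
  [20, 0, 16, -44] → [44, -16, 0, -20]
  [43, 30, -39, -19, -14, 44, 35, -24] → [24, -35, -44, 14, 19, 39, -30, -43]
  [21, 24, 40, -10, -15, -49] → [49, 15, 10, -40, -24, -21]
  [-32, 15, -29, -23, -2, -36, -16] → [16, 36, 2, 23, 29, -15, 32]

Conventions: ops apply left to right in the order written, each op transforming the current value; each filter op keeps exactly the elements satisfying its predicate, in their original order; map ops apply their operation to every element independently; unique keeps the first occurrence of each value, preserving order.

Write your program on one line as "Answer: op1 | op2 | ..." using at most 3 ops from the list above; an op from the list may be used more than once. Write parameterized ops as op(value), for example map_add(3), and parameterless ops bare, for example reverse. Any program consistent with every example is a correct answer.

map_neg | reverse

Check, running the answer program on each example:
  [20, 0, 16, -44] -> [-20, 0, -16, 44] -> [44, -16, 0, -20]
  [43, 30, -39, -19, -14, 44, 35, -24] -> [-43, -30, 39, 19, 14, -44, -35, 24] -> [24, -35, -44, 14, 19, 39, -30, -43]
  [21, 24, 40, -10, -15, -49] -> [-21, -24, -40, 10, 15, 49] -> [49, 15, 10, -40, -24, -21]
  [-32, 15, -29, -23, -2, -36, -16] -> [32, -15, 29, 23, 2, 36, 16] -> [16, 36, 2, 23, 29, -15, 32]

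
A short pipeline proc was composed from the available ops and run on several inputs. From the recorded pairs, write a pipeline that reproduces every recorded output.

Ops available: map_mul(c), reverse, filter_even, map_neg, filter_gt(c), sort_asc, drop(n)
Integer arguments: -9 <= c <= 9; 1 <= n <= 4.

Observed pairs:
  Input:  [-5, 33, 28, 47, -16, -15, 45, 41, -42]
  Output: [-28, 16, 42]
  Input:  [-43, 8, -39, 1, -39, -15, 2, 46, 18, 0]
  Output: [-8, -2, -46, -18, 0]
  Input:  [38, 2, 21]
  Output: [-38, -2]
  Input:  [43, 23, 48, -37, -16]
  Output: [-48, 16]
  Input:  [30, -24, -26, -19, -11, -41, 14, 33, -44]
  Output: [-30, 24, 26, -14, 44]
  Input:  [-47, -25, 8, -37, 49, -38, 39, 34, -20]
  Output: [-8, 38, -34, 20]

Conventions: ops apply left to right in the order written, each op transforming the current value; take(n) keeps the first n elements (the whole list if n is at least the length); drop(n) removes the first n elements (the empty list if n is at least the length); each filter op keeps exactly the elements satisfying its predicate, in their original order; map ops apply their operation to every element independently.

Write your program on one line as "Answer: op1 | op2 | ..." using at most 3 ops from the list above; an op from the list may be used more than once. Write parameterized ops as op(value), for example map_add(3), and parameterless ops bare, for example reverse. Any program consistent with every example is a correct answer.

map_neg | filter_even

Check, running the answer program on each example:
  [-5, 33, 28, 47, -16, -15, 45, 41, -42] -> [5, -33, -28, -47, 16, 15, -45, -41, 42] -> [-28, 16, 42]
  [-43, 8, -39, 1, -39, -15, 2, 46, 18, 0] -> [43, -8, 39, -1, 39, 15, -2, -46, -18, 0] -> [-8, -2, -46, -18, 0]
  [38, 2, 21] -> [-38, -2, -21] -> [-38, -2]
  [43, 23, 48, -37, -16] -> [-43, -23, -48, 37, 16] -> [-48, 16]
  [30, -24, -26, -19, -11, -41, 14, 33, -44] -> [-30, 24, 26, 19, 11, 41, -14, -33, 44] -> [-30, 24, 26, -14, 44]
  [-47, -25, 8, -37, 49, -38, 39, 34, -20] -> [47, 25, -8, 37, -49, 38, -39, -34, 20] -> [-8, 38, -34, 20]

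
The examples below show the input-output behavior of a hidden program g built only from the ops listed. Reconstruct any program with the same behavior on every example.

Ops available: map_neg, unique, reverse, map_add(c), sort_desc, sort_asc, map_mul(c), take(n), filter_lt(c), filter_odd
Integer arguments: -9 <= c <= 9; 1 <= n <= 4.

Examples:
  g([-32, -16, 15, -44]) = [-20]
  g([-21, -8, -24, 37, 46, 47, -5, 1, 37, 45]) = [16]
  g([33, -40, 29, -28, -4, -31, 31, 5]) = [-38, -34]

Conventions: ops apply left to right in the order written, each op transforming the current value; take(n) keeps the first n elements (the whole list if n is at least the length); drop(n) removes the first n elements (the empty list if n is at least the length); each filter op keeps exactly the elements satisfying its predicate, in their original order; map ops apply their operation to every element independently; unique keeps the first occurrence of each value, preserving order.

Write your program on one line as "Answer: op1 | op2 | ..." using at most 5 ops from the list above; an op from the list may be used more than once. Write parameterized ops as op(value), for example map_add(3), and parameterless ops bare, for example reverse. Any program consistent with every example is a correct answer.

take(3) | map_neg | filter_odd | map_add(-5)

Check, running the answer program on each example:
  [-32, -16, 15, -44] -> [-32, -16, 15] -> [32, 16, -15] -> [-15] -> [-20]
  [-21, -8, -24, 37, 46, 47, -5, 1, 37, 45] -> [-21, -8, -24] -> [21, 8, 24] -> [21] -> [16]
  [33, -40, 29, -28, -4, -31, 31, 5] -> [33, -40, 29] -> [-33, 40, -29] -> [-33, -29] -> [-38, -34]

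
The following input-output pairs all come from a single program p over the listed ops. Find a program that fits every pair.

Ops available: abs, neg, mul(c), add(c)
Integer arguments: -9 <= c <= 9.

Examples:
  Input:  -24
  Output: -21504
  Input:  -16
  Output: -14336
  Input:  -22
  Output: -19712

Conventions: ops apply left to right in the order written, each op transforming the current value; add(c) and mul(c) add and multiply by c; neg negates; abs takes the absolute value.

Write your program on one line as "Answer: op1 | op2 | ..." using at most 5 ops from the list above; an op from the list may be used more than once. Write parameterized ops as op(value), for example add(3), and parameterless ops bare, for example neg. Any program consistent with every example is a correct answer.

mul(-7) | mul(2) | mul(8) | mul(-8)

Check, running the answer program on each example:
  -24 -> 168 -> 336 -> 2688 -> -21504
  -16 -> 112 -> 224 -> 1792 -> -14336
  -22 -> 154 -> 308 -> 2464 -> -19712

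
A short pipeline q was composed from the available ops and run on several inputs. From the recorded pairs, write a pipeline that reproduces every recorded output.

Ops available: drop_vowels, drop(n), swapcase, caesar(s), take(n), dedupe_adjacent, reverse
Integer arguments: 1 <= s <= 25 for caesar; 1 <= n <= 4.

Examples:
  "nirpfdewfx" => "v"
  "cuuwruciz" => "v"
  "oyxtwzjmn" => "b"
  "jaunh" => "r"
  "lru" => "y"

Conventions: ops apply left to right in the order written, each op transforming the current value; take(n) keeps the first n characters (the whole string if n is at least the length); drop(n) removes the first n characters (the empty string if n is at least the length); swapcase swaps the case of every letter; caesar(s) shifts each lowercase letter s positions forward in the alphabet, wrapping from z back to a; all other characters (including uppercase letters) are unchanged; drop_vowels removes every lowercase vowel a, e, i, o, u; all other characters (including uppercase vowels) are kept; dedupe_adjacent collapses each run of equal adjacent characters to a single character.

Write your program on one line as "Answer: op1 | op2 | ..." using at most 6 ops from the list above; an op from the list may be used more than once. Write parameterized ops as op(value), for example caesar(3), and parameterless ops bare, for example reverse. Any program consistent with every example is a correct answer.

dedupe_adjacent | caesar(4) | drop_vowels | take(3) | drop(2)

Check, running the answer program on each example:
  "nirpfdewfx" -> "nirpfdewfx" -> "rmvtjhiajb" -> "rmvtjhjb" -> "rmv" -> "v"
  "cuuwruciz" -> "cuwruciz" -> "gyavygmd" -> "gyvygmd" -> "gyv" -> "v"
  "oyxtwzjmn" -> "oyxtwzjmn" -> "scbxadnqr" -> "scbxdnqr" -> "scb" -> "b"
  "jaunh" -> "jaunh" -> "neyrl" -> "nyrl" -> "nyr" -> "r"
  "lru" -> "lru" -> "pvy" -> "pvy" -> "pvy" -> "y"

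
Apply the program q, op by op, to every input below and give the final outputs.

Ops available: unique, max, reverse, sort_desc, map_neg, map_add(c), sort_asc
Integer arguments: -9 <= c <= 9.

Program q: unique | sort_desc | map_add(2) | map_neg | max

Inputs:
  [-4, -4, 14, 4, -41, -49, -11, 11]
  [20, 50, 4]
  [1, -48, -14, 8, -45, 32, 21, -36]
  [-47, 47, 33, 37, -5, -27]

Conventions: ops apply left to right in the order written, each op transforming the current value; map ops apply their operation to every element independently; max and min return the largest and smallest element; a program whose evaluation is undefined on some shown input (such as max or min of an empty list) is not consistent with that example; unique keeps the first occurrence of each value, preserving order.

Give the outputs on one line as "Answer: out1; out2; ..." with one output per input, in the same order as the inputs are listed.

47; -6; 46; 45

Execution, op by op:
  [-4, -4, 14, 4, -41, -49, -11, 11] -> [-4, 14, 4, -41, -49, -11, 11] -> [14, 11, 4, -4, -11, -41, -49] -> [16, 13, 6, -2, -9, -39, -47] -> [-16, -13, -6, 2, 9, 39, 47] -> 47
  [20, 50, 4] -> [20, 50, 4] -> [50, 20, 4] -> [52, 22, 6] -> [-52, -22, -6] -> -6
  [1, -48, -14, 8, -45, 32, 21, -36] -> [1, -48, -14, 8, -45, 32, 21, -36] -> [32, 21, 8, 1, -14, -36, -45, -48] -> [34, 23, 10, 3, -12, -34, -43, -46] -> [-34, -23, -10, -3, 12, 34, 43, 46] -> 46
  [-47, 47, 33, 37, -5, -27] -> [-47, 47, 33, 37, -5, -27] -> [47, 37, 33, -5, -27, -47] -> [49, 39, 35, -3, -25, -45] -> [-49, -39, -35, 3, 25, 45] -> 45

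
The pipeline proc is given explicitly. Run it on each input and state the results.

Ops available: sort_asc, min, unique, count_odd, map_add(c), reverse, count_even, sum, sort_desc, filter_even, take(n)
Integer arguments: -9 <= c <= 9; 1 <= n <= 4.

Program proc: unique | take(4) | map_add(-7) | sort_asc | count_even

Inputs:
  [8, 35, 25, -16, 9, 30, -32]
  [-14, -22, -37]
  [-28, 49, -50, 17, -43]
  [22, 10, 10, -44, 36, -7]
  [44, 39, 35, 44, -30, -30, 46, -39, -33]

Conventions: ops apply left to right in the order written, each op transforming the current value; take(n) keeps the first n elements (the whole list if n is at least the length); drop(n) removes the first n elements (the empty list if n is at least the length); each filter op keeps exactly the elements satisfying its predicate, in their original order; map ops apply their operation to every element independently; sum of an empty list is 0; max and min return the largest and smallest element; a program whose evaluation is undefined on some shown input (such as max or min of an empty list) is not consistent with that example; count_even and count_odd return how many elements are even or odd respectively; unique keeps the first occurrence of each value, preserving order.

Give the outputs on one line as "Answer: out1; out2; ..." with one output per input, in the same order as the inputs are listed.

2; 1; 2; 0; 2

Execution, op by op:
  [8, 35, 25, -16, 9, 30, -32] -> [8, 35, 25, -16, 9, 30, -32] -> [8, 35, 25, -16] -> [1, 28, 18, -23] -> [-23, 1, 18, 28] -> 2
  [-14, -22, -37] -> [-14, -22, -37] -> [-14, -22, -37] -> [-21, -29, -44] -> [-44, -29, -21] -> 1
  [-28, 49, -50, 17, -43] -> [-28, 49, -50, 17, -43] -> [-28, 49, -50, 17] -> [-35, 42, -57, 10] -> [-57, -35, 10, 42] -> 2
  [22, 10, 10, -44, 36, -7] -> [22, 10, -44, 36, -7] -> [22, 10, -44, 36] -> [15, 3, -51, 29] -> [-51, 3, 15, 29] -> 0
  [44, 39, 35, 44, -30, -30, 46, -39, -33] -> [44, 39, 35, -30, 46, -39, -33] -> [44, 39, 35, -30] -> [37, 32, 28, -37] -> [-37, 28, 32, 37] -> 2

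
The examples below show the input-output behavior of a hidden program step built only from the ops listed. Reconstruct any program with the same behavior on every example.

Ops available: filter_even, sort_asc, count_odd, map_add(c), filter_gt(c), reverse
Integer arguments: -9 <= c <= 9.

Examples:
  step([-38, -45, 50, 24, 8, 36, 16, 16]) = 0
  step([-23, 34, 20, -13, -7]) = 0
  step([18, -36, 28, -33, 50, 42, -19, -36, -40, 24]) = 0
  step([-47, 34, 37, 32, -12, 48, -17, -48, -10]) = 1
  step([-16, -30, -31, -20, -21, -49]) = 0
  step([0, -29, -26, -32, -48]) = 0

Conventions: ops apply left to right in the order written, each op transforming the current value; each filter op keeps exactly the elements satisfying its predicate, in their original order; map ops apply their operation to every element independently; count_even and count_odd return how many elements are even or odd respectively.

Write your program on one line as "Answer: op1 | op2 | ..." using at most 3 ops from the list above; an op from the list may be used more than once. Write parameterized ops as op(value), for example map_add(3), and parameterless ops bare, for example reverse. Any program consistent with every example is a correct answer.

reverse | filter_gt(-6) | count_odd

Check, running the answer program on each example:
  [-38, -45, 50, 24, 8, 36, 16, 16] -> [16, 16, 36, 8, 24, 50, -45, -38] -> [16, 16, 36, 8, 24, 50] -> 0
  [-23, 34, 20, -13, -7] -> [-7, -13, 20, 34, -23] -> [20, 34] -> 0
  [18, -36, 28, -33, 50, 42, -19, -36, -40, 24] -> [24, -40, -36, -19, 42, 50, -33, 28, -36, 18] -> [24, 42, 50, 28, 18] -> 0
  [-47, 34, 37, 32, -12, 48, -17, -48, -10] -> [-10, -48, -17, 48, -12, 32, 37, 34, -47] -> [48, 32, 37, 34] -> 1
  [-16, -30, -31, -20, -21, -49] -> [-49, -21, -20, -31, -30, -16] -> [] -> 0
  [0, -29, -26, -32, -48] -> [-48, -32, -26, -29, 0] -> [0] -> 0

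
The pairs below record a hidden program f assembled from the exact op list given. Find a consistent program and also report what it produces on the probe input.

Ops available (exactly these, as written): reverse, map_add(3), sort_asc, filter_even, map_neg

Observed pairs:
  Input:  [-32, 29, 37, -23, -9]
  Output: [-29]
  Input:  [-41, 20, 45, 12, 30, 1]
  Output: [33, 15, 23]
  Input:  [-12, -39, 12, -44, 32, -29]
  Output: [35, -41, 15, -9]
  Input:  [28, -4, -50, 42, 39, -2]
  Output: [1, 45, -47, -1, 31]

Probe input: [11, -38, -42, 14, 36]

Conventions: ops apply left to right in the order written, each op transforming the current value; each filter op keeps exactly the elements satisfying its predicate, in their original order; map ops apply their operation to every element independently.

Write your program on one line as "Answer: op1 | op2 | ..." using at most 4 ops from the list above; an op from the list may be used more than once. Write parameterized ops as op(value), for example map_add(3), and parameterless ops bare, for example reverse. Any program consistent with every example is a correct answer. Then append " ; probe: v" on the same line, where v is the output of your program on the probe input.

filter_even | map_add(3) | reverse ; probe: [39, 17, -39, -35]

Check, running the answer program on each example:
  [-32, 29, 37, -23, -9] -> [-32] -> [-29] -> [-29]
  [-41, 20, 45, 12, 30, 1] -> [20, 12, 30] -> [23, 15, 33] -> [33, 15, 23]
  [-12, -39, 12, -44, 32, -29] -> [-12, 12, -44, 32] -> [-9, 15, -41, 35] -> [35, -41, 15, -9]
  [28, -4, -50, 42, 39, -2] -> [28, -4, -50, 42, -2] -> [31, -1, -47, 45, 1] -> [1, 45, -47, -1, 31]
  probe: [11, -38, -42, 14, 36] -> [-38, -42, 14, 36] -> [-35, -39, 17, 39] -> [39, 17, -39, -35]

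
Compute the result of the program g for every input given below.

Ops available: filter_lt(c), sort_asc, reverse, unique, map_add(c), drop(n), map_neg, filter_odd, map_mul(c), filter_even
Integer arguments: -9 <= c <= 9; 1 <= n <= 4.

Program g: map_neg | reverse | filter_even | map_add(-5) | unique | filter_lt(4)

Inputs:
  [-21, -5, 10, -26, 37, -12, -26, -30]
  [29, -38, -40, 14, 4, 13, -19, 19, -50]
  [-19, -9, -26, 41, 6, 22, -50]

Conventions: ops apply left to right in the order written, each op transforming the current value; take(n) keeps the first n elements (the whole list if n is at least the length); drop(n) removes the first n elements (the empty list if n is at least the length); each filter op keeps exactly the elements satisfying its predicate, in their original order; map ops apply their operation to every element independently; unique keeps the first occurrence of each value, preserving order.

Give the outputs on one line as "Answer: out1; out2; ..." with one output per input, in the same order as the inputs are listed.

[-15]; [-9, -19]; [-27, -11]

Execution, op by op:
  [-21, -5, 10, -26, 37, -12, -26, -30] -> [21, 5, -10, 26, -37, 12, 26, 30] -> [30, 26, 12, -37, 26, -10, 5, 21] -> [30, 26, 12, 26, -10] -> [25, 21, 7, 21, -15] -> [25, 21, 7, -15] -> [-15]
  [29, -38, -40, 14, 4, 13, -19, 19, -50] -> [-29, 38, 40, -14, -4, -13, 19, -19, 50] -> [50, -19, 19, -13, -4, -14, 40, 38, -29] -> [50, -4, -14, 40, 38] -> [45, -9, -19, 35, 33] -> [45, -9, -19, 35, 33] -> [-9, -19]
  [-19, -9, -26, 41, 6, 22, -50] -> [19, 9, 26, -41, -6, -22, 50] -> [50, -22, -6, -41, 26, 9, 19] -> [50, -22, -6, 26] -> [45, -27, -11, 21] -> [45, -27, -11, 21] -> [-27, -11]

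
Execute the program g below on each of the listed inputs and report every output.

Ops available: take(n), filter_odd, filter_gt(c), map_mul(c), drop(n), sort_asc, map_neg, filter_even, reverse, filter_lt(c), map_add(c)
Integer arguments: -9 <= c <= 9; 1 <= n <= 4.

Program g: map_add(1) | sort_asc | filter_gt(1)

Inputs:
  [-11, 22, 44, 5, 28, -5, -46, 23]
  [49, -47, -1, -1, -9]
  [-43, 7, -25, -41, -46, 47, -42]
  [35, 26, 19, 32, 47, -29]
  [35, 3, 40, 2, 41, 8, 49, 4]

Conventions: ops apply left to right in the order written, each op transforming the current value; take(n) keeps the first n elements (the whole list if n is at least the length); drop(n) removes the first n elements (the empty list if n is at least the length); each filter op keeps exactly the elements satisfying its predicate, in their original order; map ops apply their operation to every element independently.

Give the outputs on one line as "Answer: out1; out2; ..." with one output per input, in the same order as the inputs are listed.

[6, 23, 24, 29, 45]; [50]; [8, 48]; [20, 27, 33, 36, 48]; [3, 4, 5, 9, 36, 41, 42, 50]

Execution, op by op:
  [-11, 22, 44, 5, 28, -5, -46, 23] -> [-10, 23, 45, 6, 29, -4, -45, 24] -> [-45, -10, -4, 6, 23, 24, 29, 45] -> [6, 23, 24, 29, 45]
  [49, -47, -1, -1, -9] -> [50, -46, 0, 0, -8] -> [-46, -8, 0, 0, 50] -> [50]
  [-43, 7, -25, -41, -46, 47, -42] -> [-42, 8, -24, -40, -45, 48, -41] -> [-45, -42, -41, -40, -24, 8, 48] -> [8, 48]
  [35, 26, 19, 32, 47, -29] -> [36, 27, 20, 33, 48, -28] -> [-28, 20, 27, 33, 36, 48] -> [20, 27, 33, 36, 48]
  [35, 3, 40, 2, 41, 8, 49, 4] -> [36, 4, 41, 3, 42, 9, 50, 5] -> [3, 4, 5, 9, 36, 41, 42, 50] -> [3, 4, 5, 9, 36, 41, 42, 50]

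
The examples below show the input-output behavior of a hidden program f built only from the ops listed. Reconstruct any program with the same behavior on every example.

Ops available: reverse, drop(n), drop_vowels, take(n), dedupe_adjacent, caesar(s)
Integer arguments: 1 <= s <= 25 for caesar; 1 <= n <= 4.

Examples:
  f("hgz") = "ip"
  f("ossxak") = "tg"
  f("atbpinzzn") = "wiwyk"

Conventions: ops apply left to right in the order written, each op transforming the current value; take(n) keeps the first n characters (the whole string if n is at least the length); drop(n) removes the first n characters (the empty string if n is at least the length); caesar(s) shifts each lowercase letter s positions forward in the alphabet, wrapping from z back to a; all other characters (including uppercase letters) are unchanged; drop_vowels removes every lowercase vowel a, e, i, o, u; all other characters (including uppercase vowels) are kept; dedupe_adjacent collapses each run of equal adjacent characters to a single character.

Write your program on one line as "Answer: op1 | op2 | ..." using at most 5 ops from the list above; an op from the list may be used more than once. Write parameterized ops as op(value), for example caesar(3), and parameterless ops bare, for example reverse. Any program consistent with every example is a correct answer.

drop_vowels | dedupe_adjacent | drop(1) | reverse | caesar(9)

Check, running the answer program on each example:
  "hgz" -> "hgz" -> "hgz" -> "gz" -> "zg" -> "ip"
  "ossxak" -> "ssxk" -> "sxk" -> "xk" -> "kx" -> "tg"
  "atbpinzzn" -> "tbpnzzn" -> "tbpnzn" -> "bpnzn" -> "nznpb" -> "wiwyk"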